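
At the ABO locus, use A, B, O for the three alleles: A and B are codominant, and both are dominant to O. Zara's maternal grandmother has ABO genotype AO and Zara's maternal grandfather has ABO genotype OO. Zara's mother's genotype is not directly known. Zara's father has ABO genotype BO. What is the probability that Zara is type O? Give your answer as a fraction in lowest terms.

3/8

Zara's mother's ABO genotype from AO × OO: 1/2 AO, 1/2 OO.
Crossing each possibility with the father BO and summing P(type O): 1/2·1/4 + 1/2·1/2 = 3/8.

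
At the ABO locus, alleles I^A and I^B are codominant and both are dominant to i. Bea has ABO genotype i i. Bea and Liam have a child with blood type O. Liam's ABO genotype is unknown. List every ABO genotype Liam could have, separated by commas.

I^A i, I^B i, i i

For each candidate genotype of Liam, check whether crossing it with i i can produce every observed child phenotype.
  I^A I^A → possible child types {A} ✗
  I^A I^B → possible child types {A, B} ✗
  I^A i → possible child types {O, A} ✓
  I^B I^B → possible child types {B} ✗
  I^B i → possible child types {O, B} ✓
  i i → possible child types {O} ✓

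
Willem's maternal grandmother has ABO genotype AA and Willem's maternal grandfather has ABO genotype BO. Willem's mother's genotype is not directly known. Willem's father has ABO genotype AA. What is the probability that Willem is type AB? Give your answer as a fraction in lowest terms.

1/4

Willem's mother's ABO genotype from AA × BO: 1/2 AB, 1/2 AO.
Crossing each possibility with the father AA and summing P(type AB): 1/2·1/2 + 1/2·0 = 1/4.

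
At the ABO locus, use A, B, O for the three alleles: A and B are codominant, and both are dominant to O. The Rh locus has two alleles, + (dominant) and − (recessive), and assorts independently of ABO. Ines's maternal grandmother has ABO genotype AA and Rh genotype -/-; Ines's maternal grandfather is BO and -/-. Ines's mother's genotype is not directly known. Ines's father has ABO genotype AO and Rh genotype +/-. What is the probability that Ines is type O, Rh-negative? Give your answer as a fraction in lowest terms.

Ines's mother's ABO genotype from AA × BO: 1/2 AB, 1/2 AO.
Crossing each possibility with the father AO and summing P(type O): 1/2·0 + 1/2·1/4 = 1/8.
Similarly for Rh via the mother's Rh distribution: P(Rh-) = 1/2.
Independent loci: 1/8 × 1/2 = 1/16.

1/16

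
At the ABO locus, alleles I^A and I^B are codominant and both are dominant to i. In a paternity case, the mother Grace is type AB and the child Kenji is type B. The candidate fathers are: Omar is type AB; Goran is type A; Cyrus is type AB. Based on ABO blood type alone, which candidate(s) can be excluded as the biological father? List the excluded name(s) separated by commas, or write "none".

none

A candidate is excluded only if no genotype consistent with his phenotype could produce a type B child with a type AB mother.
Every candidate has at least one consistent genotype combination, so none can be excluded.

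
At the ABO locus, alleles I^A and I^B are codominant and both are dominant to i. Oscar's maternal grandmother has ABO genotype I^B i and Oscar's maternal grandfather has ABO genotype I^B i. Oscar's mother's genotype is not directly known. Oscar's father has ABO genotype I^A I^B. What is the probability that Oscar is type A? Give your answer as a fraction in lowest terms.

1/4

Oscar's mother's ABO genotype from I^B i × I^B i: 1/4 I^B I^B, 1/2 I^B i, 1/4 i i.
Crossing each possibility with the father I^A I^B and summing P(type A): 1/4·0 + 1/2·1/4 + 1/4·1/2 = 1/4.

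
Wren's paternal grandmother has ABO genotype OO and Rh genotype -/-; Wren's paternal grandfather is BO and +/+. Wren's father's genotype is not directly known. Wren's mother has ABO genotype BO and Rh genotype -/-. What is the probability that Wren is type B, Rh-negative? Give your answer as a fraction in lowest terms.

Wren's father's ABO genotype from OO × BO: 1/2 BO, 1/2 OO.
Crossing each possibility with the mother BO and summing P(type B): 1/2·3/4 + 1/2·1/2 = 5/8.
Similarly for Rh via the father's Rh distribution: P(Rh-) = 1/2.
Independent loci: 5/8 × 1/2 = 5/16.

5/16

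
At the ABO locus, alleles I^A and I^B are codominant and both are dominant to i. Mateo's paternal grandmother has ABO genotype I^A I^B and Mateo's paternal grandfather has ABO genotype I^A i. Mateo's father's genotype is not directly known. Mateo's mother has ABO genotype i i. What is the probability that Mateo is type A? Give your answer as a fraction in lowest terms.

Mateo's father's ABO genotype from I^A I^B × I^A i: 1/4 I^A I^A, 1/4 I^A I^B, 1/4 I^A i, 1/4 I^B i.
Crossing each possibility with the mother i i and summing P(type A): 1/4·1 + 1/4·1/2 + 1/4·1/2 + 1/4·0 = 1/2.

1/2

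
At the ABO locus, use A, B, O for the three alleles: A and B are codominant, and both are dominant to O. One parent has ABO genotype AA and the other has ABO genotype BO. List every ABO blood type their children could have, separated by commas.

A, AB

Gametes from AA × BO give offspring ABO genotypes AB, AO, i.e. phenotypes A, AB.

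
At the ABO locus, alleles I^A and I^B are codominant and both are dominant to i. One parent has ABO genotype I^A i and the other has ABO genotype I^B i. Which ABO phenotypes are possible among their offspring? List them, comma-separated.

O, A, B, AB

Gametes from I^A i × I^B i give offspring ABO genotypes I^A I^B, I^A i, I^B i, i i, i.e. phenotypes O, A, B, AB.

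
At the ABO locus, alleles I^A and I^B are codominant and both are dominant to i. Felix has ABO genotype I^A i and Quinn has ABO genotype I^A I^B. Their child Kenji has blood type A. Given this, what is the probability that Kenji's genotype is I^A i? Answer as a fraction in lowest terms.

Cross I^A i × I^A I^B → 1/4 I^A I^A, 1/4 I^A I^B, 1/4 I^A i, 1/4 I^B i.
Type-A genotypes among offspring: I^A I^A (1/4), I^A i (1/4); total 1/2.
P(I^A i | type A) = (1/4) / (1/2) = 1/2.

1/2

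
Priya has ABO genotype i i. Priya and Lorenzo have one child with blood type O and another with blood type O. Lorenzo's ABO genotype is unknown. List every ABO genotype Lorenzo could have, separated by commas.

I^A i, I^B i, i i

For each candidate genotype of Lorenzo, check whether crossing it with i i can produce every observed child phenotype.
  I^A I^A → possible child types {A} ✗
  I^A I^B → possible child types {A, B} ✗
  I^A i → possible child types {O, A} ✓
  I^B I^B → possible child types {B} ✗
  I^B i → possible child types {O, B} ✓
  i i → possible child types {O} ✓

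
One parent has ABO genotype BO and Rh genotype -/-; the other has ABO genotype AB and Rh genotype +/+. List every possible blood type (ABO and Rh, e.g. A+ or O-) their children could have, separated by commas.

Gametes from BO × AB give offspring ABO genotypes AB, AO, BB, BO, i.e. phenotypes A, B, AB.
Rh cross -/- × +/+ → phenotypes Rh+.
Combining independently: A+, B+, AB+.

A+, B+, AB+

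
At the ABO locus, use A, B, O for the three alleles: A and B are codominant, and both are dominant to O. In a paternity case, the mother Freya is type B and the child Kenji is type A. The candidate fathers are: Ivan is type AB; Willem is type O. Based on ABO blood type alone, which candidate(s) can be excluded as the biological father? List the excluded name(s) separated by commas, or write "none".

A candidate is excluded only if no genotype consistent with his phenotype could produce a type A child with a type B mother.
Willem (type O): no genotype consistent with that phenotype can produce a type-A child with a type-B mother.

Willem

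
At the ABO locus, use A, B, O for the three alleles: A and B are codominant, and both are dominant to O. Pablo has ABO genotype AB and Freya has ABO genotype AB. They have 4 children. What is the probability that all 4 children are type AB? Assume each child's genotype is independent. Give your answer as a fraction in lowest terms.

ABO cross AB × AB → 1/4 A, 1/4 B, 1/2 AB.
So P(type AB) = 1/2 per child.
All 4 independent: (1/2)^4 = 1/16.

1/16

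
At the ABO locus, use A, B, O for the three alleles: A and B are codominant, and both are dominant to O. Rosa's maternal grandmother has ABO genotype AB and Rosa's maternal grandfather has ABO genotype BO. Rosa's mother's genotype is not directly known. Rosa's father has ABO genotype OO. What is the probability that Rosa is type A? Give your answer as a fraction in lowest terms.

1/4

Rosa's mother's ABO genotype from AB × BO: 1/4 AB, 1/4 AO, 1/4 BB, 1/4 BO.
Crossing each possibility with the father OO and summing P(type A): 1/4·1/2 + 1/4·1/2 + 1/4·0 + 1/4·0 = 1/4.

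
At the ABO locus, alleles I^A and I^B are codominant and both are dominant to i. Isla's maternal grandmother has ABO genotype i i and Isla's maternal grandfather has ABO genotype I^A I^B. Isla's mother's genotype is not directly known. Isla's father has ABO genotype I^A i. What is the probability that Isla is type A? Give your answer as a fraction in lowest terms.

Isla's mother's ABO genotype from i i × I^A I^B: 1/2 I^A i, 1/2 I^B i.
Crossing each possibility with the father I^A i and summing P(type A): 1/2·3/4 + 1/2·1/4 = 1/2.

1/2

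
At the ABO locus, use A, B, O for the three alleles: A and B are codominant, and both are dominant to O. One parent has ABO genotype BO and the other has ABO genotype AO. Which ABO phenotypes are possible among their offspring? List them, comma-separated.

O, A, B, AB

Gametes from BO × AO give offspring ABO genotypes AB, AO, BO, OO, i.e. phenotypes O, A, B, AB.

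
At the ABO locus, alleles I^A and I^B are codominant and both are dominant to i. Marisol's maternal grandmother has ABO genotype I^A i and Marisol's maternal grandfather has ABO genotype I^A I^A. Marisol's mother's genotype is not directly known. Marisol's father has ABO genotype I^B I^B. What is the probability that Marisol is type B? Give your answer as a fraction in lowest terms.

1/4

Marisol's mother's ABO genotype from I^A i × I^A I^A: 1/2 I^A I^A, 1/2 I^A i.
Crossing each possibility with the father I^B I^B and summing P(type B): 1/2·0 + 1/2·1/2 = 1/4.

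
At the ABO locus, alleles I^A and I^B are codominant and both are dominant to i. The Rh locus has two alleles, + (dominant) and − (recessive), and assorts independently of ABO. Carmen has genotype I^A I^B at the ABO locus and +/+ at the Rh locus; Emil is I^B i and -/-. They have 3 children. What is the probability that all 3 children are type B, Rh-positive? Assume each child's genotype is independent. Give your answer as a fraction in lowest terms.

1/8

ABO cross I^A I^B × I^B i → 1/4 A, 1/2 B, 1/4 AB.
Rh cross +/+ × -/- → 1 Rh+; so P(type B, Rh-positive) = 1/2 × 1 = 1/2 per child.
All 3 independent: (1/2)^3 = 1/8.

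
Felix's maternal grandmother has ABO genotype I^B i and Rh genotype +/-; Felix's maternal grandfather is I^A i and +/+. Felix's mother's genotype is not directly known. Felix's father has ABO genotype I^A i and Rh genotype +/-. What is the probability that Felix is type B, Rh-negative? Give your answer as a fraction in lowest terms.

Felix's mother's ABO genotype from I^B i × I^A i: 1/4 I^A I^B, 1/4 I^A i, 1/4 I^B i, 1/4 i i.
Crossing each possibility with the father I^A i and summing P(type B): 1/4·1/4 + 1/4·0 + 1/4·1/4 + 1/4·0 = 1/8.
Similarly for Rh via the mother's Rh distribution: P(Rh-) = 1/8.
Independent loci: 1/8 × 1/8 = 1/64.

1/64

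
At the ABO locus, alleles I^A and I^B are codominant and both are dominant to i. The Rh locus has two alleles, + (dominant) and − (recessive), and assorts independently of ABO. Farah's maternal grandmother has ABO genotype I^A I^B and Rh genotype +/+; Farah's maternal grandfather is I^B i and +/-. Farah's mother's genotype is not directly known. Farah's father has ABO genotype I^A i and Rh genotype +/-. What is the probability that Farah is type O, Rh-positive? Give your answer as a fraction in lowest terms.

Farah's mother's ABO genotype from I^A I^B × I^B i: 1/4 I^A I^B, 1/4 I^A i, 1/4 I^B I^B, 1/4 I^B i.
Crossing each possibility with the father I^A i and summing P(type O): 1/4·0 + 1/4·1/4 + 1/4·0 + 1/4·1/4 = 1/8.
Similarly for Rh via the mother's Rh distribution: P(Rh+) = 7/8.
Independent loci: 1/8 × 7/8 = 7/64.

7/64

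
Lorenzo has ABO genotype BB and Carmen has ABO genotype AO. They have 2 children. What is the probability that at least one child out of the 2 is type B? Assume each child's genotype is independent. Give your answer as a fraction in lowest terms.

ABO cross BB × AO → 1/2 B, 1/2 AB.
So P(type B) = 1/2 per child.
P(none) = (1/2)^2 = 1/4; P(at least one) = 1 − 1/4 = 3/4.

3/4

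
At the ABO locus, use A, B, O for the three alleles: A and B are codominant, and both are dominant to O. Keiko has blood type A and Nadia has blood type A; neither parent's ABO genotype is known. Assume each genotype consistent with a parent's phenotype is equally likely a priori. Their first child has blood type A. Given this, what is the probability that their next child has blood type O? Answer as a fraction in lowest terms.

Possible genotypes: Keiko ∈ {AA, AO}; Nadia ∈ {AA, AO}.
Weight each parental genotype pair by prior × P(type-A child):
  AA × AA: posterior weight 4/15; P(next child type O) = 0.
  AA × AO: posterior weight 4/15; P(next child type O) = 0.
  AO × AA: posterior weight 4/15; P(next child type O) = 0.
  AO × AO: posterior weight 1/5; P(next child type O) = 1/4.
Weighted sum = 1/20.

1/20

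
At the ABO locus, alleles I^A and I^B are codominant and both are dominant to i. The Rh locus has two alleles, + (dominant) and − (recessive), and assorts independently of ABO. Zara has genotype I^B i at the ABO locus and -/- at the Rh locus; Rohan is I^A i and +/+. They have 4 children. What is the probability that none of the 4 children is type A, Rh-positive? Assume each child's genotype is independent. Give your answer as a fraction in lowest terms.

ABO cross I^B i × I^A i → 1/4 O, 1/4 A, 1/4 B, 1/4 AB.
Rh cross -/- × +/+ → 1 Rh+; so P(type A, Rh-positive) = 1/4 × 1 = 1/4 per child.
P(not type A, Rh-positive) = 3/4 for one child; (3/4)^4 = 81/256.

81/256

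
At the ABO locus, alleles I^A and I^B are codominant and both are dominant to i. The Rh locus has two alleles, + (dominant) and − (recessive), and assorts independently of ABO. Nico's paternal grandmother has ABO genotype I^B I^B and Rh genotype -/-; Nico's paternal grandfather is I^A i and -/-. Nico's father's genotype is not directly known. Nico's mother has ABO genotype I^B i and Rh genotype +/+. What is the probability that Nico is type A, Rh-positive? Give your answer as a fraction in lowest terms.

Nico's father's ABO genotype from I^B I^B × I^A i: 1/2 I^A I^B, 1/2 I^B i.
Crossing each possibility with the mother I^B i and summing P(type A): 1/2·1/4 + 1/2·0 = 1/8.
Similarly for Rh via the father's Rh distribution: P(Rh+) = 1.
Independent loci: 1/8 × 1 = 1/8.

1/8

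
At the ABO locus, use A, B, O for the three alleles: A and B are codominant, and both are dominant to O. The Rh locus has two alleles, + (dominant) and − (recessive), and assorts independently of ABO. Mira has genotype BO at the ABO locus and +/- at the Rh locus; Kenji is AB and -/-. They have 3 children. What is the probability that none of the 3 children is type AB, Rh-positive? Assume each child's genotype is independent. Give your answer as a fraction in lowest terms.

ABO cross BO × AB → 1/4 A, 1/2 B, 1/4 AB.
Rh cross +/- × -/- → 1/2 Rh+, 1/2 Rh-; so P(type AB, Rh-positive) = 1/4 × 1/2 = 1/8 per child.
P(not type AB, Rh-positive) = 7/8 for one child; (7/8)^3 = 343/512.

343/512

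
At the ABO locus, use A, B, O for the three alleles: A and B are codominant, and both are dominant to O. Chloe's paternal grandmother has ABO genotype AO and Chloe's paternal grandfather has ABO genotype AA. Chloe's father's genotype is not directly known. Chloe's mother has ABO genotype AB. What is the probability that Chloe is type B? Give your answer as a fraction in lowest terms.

Chloe's father's ABO genotype from AO × AA: 1/2 AA, 1/2 AO.
Crossing each possibility with the mother AB and summing P(type B): 1/2·0 + 1/2·1/4 = 1/8.

1/8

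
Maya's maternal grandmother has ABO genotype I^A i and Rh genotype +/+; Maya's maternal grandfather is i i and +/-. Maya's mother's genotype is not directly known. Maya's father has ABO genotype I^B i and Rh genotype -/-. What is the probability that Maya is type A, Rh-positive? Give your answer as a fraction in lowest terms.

3/32

Maya's mother's ABO genotype from I^A i × i i: 1/2 I^A i, 1/2 i i.
Crossing each possibility with the father I^B i and summing P(type A): 1/2·1/4 + 1/2·0 = 1/8.
Similarly for Rh via the mother's Rh distribution: P(Rh+) = 3/4.
Independent loci: 1/8 × 3/4 = 3/32.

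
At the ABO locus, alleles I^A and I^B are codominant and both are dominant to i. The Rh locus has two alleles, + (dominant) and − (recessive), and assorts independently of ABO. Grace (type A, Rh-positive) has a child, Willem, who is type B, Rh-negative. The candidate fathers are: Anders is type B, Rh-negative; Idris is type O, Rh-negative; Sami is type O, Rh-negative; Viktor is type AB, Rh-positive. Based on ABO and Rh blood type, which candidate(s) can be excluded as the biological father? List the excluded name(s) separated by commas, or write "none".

Idris, Sami

A candidate is excluded only if no genotype consistent with his phenotype could produce a type B, Rh-negative child with a type A, Rh-positive mother.
Idris (type O, Rh-): no genotype consistent with that phenotype can produce a type-B Rh- child with a type-A mother.
Sami (type O, Rh-): no genotype consistent with that phenotype can produce a type-B Rh- child with a type-A mother.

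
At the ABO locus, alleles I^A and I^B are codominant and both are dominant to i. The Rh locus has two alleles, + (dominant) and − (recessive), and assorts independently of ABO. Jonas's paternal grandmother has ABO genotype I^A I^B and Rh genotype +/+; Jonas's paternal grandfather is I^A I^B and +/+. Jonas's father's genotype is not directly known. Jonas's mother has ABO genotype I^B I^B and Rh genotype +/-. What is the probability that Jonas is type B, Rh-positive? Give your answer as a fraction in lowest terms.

1/2

Jonas's father's ABO genotype from I^A I^B × I^A I^B: 1/4 I^A I^A, 1/2 I^A I^B, 1/4 I^B I^B.
Crossing each possibility with the mother I^B I^B and summing P(type B): 1/4·0 + 1/2·1/2 + 1/4·1 = 1/2.
Similarly for Rh via the father's Rh distribution: P(Rh+) = 1.
Independent loci: 1/2 × 1 = 1/2.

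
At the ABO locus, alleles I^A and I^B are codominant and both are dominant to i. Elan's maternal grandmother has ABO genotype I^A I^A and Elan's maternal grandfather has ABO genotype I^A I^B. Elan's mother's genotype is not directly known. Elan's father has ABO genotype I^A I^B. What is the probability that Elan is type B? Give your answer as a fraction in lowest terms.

1/8

Elan's mother's ABO genotype from I^A I^A × I^A I^B: 1/2 I^A I^A, 1/2 I^A I^B.
Crossing each possibility with the father I^A I^B and summing P(type B): 1/2·0 + 1/2·1/4 = 1/8.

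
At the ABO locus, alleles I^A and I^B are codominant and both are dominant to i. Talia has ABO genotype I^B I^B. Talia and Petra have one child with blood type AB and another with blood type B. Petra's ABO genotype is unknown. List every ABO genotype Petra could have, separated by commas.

I^A I^B, I^A i

For each candidate genotype of Petra, check whether crossing it with I^B I^B can produce every observed child phenotype.
  I^A I^A → possible child types {AB} ✗
  I^A I^B → possible child types {B, AB} ✓
  I^A i → possible child types {B, AB} ✓
  I^B I^B → possible child types {B} ✗
  I^B i → possible child types {B} ✗
  i i → possible child types {B} ✗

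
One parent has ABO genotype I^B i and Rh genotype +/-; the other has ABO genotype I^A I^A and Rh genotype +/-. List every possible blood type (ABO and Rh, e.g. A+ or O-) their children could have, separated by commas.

A+, A-, AB+, AB-

Gametes from I^B i × I^A I^A give offspring ABO genotypes I^A I^B, I^A i, i.e. phenotypes A, AB.
Rh cross +/- × +/- → phenotypes Rh+, Rh-.
Combining independently: A+, A-, AB+, AB-.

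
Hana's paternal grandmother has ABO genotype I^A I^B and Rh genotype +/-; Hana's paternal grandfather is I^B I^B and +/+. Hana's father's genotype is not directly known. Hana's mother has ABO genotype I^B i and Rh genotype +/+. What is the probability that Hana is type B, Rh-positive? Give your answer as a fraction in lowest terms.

3/4

Hana's father's ABO genotype from I^A I^B × I^B I^B: 1/2 I^A I^B, 1/2 I^B I^B.
Crossing each possibility with the mother I^B i and summing P(type B): 1/2·1/2 + 1/2·1 = 3/4.
Similarly for Rh via the father's Rh distribution: P(Rh+) = 1.
Independent loci: 3/4 × 1 = 3/4.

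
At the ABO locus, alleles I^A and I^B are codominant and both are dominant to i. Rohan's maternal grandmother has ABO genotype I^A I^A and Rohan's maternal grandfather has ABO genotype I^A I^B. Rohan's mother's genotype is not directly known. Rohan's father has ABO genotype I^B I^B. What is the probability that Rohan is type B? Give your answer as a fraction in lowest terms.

1/4

Rohan's mother's ABO genotype from I^A I^A × I^A I^B: 1/2 I^A I^A, 1/2 I^A I^B.
Crossing each possibility with the father I^B I^B and summing P(type B): 1/2·0 + 1/2·1/2 = 1/4.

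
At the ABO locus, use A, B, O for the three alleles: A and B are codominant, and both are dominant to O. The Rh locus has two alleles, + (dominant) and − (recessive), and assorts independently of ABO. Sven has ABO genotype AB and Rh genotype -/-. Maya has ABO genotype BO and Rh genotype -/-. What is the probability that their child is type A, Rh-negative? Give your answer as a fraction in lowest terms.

1/4

ABO cross AB × BO → offspring phenotypes: 1/4 A, 1/2 B, 1/4 AB.
Rh cross -/- × -/- → 1 Rh-.
Independent loci: P(type A, Rh-negative) = 1/4 × 1 = 1/4.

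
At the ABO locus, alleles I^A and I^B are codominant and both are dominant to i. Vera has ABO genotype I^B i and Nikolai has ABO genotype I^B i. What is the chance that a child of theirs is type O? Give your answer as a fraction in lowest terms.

ABO cross I^B i × I^B i → offspring phenotypes: 1/4 O, 3/4 B.
So P(type O) = 1/4.

1/4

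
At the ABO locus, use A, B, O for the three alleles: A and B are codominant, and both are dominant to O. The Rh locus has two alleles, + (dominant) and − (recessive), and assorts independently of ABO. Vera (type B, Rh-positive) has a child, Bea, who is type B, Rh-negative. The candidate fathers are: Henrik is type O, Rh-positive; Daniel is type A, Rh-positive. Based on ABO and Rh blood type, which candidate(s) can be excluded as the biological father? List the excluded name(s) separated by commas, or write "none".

A candidate is excluded only if no genotype consistent with his phenotype could produce a type B, Rh-negative child with a type B, Rh-positive mother.
Every candidate has at least one consistent genotype combination, so none can be excluded.

none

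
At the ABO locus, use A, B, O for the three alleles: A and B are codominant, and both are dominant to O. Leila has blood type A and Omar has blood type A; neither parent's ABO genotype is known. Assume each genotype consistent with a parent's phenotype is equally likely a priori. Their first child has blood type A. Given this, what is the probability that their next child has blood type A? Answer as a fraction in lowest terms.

19/20

Possible genotypes: Leila ∈ {AA, AO}; Omar ∈ {AA, AO}.
Weight each parental genotype pair by prior × P(type-A child):
  AA × AA: posterior weight 4/15; P(next child type A) = 1.
  AA × AO: posterior weight 4/15; P(next child type A) = 1.
  AO × AA: posterior weight 4/15; P(next child type A) = 1.
  AO × AO: posterior weight 1/5; P(next child type A) = 3/4.
Weighted sum = 19/20.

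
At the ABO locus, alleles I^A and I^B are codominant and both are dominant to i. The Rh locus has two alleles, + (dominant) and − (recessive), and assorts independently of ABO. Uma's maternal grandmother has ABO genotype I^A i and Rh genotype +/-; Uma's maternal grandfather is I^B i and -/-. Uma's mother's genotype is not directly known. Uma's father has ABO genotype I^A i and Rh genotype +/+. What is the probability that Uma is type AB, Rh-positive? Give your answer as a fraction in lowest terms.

Uma's mother's ABO genotype from I^A i × I^B i: 1/4 I^A I^B, 1/4 I^A i, 1/4 I^B i, 1/4 i i.
Crossing each possibility with the father I^A i and summing P(type AB): 1/4·1/4 + 1/4·0 + 1/4·1/4 + 1/4·0 = 1/8.
Similarly for Rh via the mother's Rh distribution: P(Rh+) = 1.
Independent loci: 1/8 × 1 = 1/8.

1/8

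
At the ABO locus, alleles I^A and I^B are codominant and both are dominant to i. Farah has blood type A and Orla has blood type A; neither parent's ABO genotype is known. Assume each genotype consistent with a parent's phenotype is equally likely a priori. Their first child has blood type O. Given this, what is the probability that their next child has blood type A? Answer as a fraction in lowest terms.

Possible genotypes: Farah ∈ {I^A I^A, I^A i}; Orla ∈ {I^A I^A, I^A i}.
Weight each parental genotype pair by prior × P(type-O child):
  I^A i × I^A i: posterior weight 1; P(next child type A) = 3/4.
Weighted sum = 3/4.

3/4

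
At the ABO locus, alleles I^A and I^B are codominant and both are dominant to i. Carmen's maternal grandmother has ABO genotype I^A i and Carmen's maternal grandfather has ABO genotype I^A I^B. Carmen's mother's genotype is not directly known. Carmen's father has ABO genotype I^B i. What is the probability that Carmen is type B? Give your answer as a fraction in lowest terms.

Carmen's mother's ABO genotype from I^A i × I^A I^B: 1/4 I^A I^A, 1/4 I^A I^B, 1/4 I^A i, 1/4 I^B i.
Crossing each possibility with the father I^B i and summing P(type B): 1/4·0 + 1/4·1/2 + 1/4·1/4 + 1/4·3/4 = 3/8.

3/8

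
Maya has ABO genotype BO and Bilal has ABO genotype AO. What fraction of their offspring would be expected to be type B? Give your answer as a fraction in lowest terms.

1/4

ABO cross BO × AO → offspring phenotypes: 1/4 O, 1/4 A, 1/4 B, 1/4 AB.
So P(type B) = 1/4.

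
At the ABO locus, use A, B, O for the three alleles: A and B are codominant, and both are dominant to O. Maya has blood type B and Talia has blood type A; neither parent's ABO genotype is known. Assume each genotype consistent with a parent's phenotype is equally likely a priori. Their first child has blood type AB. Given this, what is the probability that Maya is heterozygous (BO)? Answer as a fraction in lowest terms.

1/3

Possible genotypes: Maya ∈ {BB, BO}; Talia ∈ {AA, AO}.
Weight each parental genotype pair by prior × P(type-AB child):
  BB × AA: posterior weight 4/9.
  BB × AO: posterior weight 2/9.
  BO × AA: posterior weight 2/9.
  BO × AO: posterior weight 1/9.
Sum the posterior weight over pairs where Maya is BO: 1/3.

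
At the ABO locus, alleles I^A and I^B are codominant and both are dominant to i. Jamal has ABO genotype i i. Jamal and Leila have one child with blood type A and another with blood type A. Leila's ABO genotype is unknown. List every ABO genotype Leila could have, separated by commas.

For each candidate genotype of Leila, check whether crossing it with i i can produce every observed child phenotype.
  I^A I^A → possible child types {A} ✓
  I^A I^B → possible child types {A, B} ✓
  I^A i → possible child types {O, A} ✓
  I^B I^B → possible child types {B} ✗
  I^B i → possible child types {O, B} ✗
  i i → possible child types {O} ✗

I^A I^A, I^A I^B, I^A i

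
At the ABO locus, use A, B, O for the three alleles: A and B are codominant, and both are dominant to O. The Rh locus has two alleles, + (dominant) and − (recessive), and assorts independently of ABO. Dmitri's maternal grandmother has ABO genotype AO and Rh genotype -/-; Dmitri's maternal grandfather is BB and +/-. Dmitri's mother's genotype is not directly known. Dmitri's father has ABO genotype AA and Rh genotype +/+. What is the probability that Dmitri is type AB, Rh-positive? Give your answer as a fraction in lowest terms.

1/2

Dmitri's mother's ABO genotype from AO × BB: 1/2 AB, 1/2 BO.
Crossing each possibility with the father AA and summing P(type AB): 1/2·1/2 + 1/2·1/2 = 1/2.
Similarly for Rh via the mother's Rh distribution: P(Rh+) = 1.
Independent loci: 1/2 × 1 = 1/2.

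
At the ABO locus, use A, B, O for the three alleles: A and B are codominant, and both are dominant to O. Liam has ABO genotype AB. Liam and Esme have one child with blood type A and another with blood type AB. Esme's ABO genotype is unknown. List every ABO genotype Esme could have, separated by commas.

AA, AB, AO, BO

For each candidate genotype of Esme, check whether crossing it with AB can produce every observed child phenotype.
  AA → possible child types {A, AB} ✓
  AB → possible child types {A, B, AB} ✓
  AO → possible child types {A, B, AB} ✓
  BB → possible child types {B, AB} ✗
  BO → possible child types {A, B, AB} ✓
  OO → possible child types {A, B} ✗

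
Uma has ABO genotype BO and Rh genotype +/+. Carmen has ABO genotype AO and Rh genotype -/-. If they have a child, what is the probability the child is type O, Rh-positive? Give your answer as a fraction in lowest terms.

ABO cross BO × AO → offspring phenotypes: 1/4 O, 1/4 A, 1/4 B, 1/4 AB.
Rh cross +/+ × -/- → 1 Rh+.
Independent loci: P(type O, Rh-positive) = 1/4 × 1 = 1/4.

1/4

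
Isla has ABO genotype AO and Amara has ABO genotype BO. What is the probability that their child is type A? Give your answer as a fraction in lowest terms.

ABO cross AO × BO → offspring phenotypes: 1/4 O, 1/4 A, 1/4 B, 1/4 AB.
So P(type A) = 1/4.

1/4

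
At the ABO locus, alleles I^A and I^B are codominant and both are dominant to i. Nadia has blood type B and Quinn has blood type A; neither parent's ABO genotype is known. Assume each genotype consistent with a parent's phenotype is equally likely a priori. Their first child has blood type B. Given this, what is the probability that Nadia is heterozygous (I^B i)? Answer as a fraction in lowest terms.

Possible genotypes: Nadia ∈ {I^B I^B, I^B i}; Quinn ∈ {I^A I^A, I^A i}.
Weight each parental genotype pair by prior × P(type-B child):
  I^B I^B × I^A i: posterior weight 2/3.
  I^B i × I^A i: posterior weight 1/3.
Sum the posterior weight over pairs where Nadia is I^B i: 1/3.

1/3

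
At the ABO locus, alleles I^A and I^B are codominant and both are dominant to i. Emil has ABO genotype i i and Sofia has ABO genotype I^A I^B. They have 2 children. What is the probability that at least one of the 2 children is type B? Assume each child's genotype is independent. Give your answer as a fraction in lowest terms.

ABO cross i i × I^A I^B → 1/2 A, 1/2 B.
So P(type B) = 1/2 per child.
P(none) = (1/2)^2 = 1/4; P(at least one) = 1 − 1/4 = 3/4.

3/4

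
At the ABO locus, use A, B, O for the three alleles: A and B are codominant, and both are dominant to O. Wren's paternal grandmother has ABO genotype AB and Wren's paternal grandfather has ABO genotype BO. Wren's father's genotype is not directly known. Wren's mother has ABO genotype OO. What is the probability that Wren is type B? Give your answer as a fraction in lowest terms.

1/2

Wren's father's ABO genotype from AB × BO: 1/4 AB, 1/4 AO, 1/4 BB, 1/4 BO.
Crossing each possibility with the mother OO and summing P(type B): 1/4·1/2 + 1/4·0 + 1/4·1 + 1/4·1/2 = 1/2.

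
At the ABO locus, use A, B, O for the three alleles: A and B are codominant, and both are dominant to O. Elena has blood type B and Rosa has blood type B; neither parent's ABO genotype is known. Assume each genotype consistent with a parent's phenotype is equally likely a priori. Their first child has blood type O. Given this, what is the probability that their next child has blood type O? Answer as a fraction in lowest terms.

Possible genotypes: Elena ∈ {BB, BO}; Rosa ∈ {BB, BO}.
Weight each parental genotype pair by prior × P(type-O child):
  BO × BO: posterior weight 1; P(next child type O) = 1/4.
Weighted sum = 1/4.

1/4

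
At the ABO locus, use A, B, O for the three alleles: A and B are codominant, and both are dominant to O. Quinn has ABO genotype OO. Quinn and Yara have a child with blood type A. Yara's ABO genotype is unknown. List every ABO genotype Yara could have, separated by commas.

AA, AB, AO

For each candidate genotype of Yara, check whether crossing it with OO can produce every observed child phenotype.
  AA → possible child types {A} ✓
  AB → possible child types {A, B} ✓
  AO → possible child types {O, A} ✓
  BB → possible child types {B} ✗
  BO → possible child types {O, B} ✗
  OO → possible child types {O} ✗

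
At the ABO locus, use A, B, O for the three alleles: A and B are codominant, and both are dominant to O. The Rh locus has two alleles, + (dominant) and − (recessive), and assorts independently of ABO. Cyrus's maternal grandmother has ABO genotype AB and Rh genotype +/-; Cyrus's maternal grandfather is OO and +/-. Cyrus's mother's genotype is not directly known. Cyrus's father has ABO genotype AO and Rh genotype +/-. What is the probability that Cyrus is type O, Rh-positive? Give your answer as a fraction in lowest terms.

3/16

Cyrus's mother's ABO genotype from AB × OO: 1/2 AO, 1/2 BO.
Crossing each possibility with the father AO and summing P(type O): 1/2·1/4 + 1/2·1/4 = 1/4.
Similarly for Rh via the mother's Rh distribution: P(Rh+) = 3/4.
Independent loci: 1/4 × 3/4 = 3/16.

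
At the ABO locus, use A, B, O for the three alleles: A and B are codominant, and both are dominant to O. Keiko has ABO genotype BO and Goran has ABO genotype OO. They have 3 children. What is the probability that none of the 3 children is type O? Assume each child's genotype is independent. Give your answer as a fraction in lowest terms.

ABO cross BO × OO → 1/2 O, 1/2 B.
So P(type O) = 1/2 per child.
P(not type O) = 1/2 for one child; (1/2)^3 = 1/8.

1/8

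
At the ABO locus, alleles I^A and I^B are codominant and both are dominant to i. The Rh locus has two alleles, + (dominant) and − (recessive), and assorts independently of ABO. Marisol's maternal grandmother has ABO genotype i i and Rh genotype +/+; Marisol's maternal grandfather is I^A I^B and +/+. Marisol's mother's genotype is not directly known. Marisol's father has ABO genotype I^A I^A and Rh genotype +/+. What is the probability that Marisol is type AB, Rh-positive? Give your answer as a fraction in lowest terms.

1/4

Marisol's mother's ABO genotype from i i × I^A I^B: 1/2 I^A i, 1/2 I^B i.
Crossing each possibility with the father I^A I^A and summing P(type AB): 1/2·0 + 1/2·1/2 = 1/4.
Similarly for Rh via the mother's Rh distribution: P(Rh+) = 1.
Independent loci: 1/4 × 1 = 1/4.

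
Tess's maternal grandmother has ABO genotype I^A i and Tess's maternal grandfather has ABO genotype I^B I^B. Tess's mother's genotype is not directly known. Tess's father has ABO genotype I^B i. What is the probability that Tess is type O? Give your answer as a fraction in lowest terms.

Tess's mother's ABO genotype from I^A i × I^B I^B: 1/2 I^A I^B, 1/2 I^B i.
Crossing each possibility with the father I^B i and summing P(type O): 1/2·0 + 1/2·1/4 = 1/8.

1/8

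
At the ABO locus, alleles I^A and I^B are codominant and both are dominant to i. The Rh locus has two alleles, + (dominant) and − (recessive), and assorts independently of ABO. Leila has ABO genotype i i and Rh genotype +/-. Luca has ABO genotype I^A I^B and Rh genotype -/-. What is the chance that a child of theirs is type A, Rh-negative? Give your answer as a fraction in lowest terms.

1/4

ABO cross i i × I^A I^B → offspring phenotypes: 1/2 A, 1/2 B.
Rh cross +/- × -/- → 1/2 Rh+, 1/2 Rh-.
Independent loci: P(type A, Rh-negative) = 1/2 × 1/2 = 1/4.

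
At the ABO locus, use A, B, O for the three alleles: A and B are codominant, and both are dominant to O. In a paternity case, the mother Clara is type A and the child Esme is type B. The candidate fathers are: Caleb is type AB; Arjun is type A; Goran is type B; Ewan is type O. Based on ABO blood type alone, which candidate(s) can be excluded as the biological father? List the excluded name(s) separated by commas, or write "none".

Arjun, Ewan

A candidate is excluded only if no genotype consistent with his phenotype could produce a type B child with a type A mother.
Arjun (type A): no genotype consistent with that phenotype can produce a type-B child with a type-A mother.
Ewan (type O): no genotype consistent with that phenotype can produce a type-B child with a type-A mother.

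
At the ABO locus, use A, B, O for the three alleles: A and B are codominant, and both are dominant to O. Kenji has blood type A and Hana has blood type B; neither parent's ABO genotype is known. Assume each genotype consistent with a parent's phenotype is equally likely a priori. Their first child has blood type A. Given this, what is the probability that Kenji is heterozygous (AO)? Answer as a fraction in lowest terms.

1/3

Possible genotypes: Kenji ∈ {AA, AO}; Hana ∈ {BB, BO}.
Weight each parental genotype pair by prior × P(type-A child):
  AA × BO: posterior weight 2/3.
  AO × BO: posterior weight 1/3.
Sum the posterior weight over pairs where Kenji is AO: 1/3.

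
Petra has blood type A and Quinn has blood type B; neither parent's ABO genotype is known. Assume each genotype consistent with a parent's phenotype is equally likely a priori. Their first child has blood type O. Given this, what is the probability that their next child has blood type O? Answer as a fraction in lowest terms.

Possible genotypes: Petra ∈ {AA, AO}; Quinn ∈ {BB, BO}.
Weight each parental genotype pair by prior × P(type-O child):
  AO × BO: posterior weight 1; P(next child type O) = 1/4.
Weighted sum = 1/4.

1/4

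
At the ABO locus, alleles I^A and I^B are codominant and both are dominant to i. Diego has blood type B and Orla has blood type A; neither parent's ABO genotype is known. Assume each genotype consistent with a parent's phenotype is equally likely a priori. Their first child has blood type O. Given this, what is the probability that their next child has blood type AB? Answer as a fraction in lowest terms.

Possible genotypes: Diego ∈ {I^B I^B, I^B i}; Orla ∈ {I^A I^A, I^A i}.
Weight each parental genotype pair by prior × P(type-O child):
  I^B i × I^A i: posterior weight 1; P(next child type AB) = 1/4.
Weighted sum = 1/4.

1/4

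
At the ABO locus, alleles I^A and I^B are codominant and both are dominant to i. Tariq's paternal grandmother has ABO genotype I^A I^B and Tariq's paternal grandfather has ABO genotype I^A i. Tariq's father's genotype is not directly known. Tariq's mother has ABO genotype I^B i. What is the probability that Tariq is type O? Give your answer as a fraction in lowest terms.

Tariq's father's ABO genotype from I^A I^B × I^A i: 1/4 I^A I^A, 1/4 I^A I^B, 1/4 I^A i, 1/4 I^B i.
Crossing each possibility with the mother I^B i and summing P(type O): 1/4·0 + 1/4·0 + 1/4·1/4 + 1/4·1/4 = 1/8.

1/8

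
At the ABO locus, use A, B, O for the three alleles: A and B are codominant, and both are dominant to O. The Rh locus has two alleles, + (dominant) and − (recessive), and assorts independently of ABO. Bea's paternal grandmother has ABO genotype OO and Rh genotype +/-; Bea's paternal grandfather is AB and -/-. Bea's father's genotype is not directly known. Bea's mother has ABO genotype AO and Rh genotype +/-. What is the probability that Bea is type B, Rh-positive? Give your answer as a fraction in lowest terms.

5/64

Bea's father's ABO genotype from OO × AB: 1/2 AO, 1/2 BO.
Crossing each possibility with the mother AO and summing P(type B): 1/2·0 + 1/2·1/4 = 1/8.
Similarly for Rh via the father's Rh distribution: P(Rh+) = 5/8.
Independent loci: 1/8 × 5/8 = 5/64.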